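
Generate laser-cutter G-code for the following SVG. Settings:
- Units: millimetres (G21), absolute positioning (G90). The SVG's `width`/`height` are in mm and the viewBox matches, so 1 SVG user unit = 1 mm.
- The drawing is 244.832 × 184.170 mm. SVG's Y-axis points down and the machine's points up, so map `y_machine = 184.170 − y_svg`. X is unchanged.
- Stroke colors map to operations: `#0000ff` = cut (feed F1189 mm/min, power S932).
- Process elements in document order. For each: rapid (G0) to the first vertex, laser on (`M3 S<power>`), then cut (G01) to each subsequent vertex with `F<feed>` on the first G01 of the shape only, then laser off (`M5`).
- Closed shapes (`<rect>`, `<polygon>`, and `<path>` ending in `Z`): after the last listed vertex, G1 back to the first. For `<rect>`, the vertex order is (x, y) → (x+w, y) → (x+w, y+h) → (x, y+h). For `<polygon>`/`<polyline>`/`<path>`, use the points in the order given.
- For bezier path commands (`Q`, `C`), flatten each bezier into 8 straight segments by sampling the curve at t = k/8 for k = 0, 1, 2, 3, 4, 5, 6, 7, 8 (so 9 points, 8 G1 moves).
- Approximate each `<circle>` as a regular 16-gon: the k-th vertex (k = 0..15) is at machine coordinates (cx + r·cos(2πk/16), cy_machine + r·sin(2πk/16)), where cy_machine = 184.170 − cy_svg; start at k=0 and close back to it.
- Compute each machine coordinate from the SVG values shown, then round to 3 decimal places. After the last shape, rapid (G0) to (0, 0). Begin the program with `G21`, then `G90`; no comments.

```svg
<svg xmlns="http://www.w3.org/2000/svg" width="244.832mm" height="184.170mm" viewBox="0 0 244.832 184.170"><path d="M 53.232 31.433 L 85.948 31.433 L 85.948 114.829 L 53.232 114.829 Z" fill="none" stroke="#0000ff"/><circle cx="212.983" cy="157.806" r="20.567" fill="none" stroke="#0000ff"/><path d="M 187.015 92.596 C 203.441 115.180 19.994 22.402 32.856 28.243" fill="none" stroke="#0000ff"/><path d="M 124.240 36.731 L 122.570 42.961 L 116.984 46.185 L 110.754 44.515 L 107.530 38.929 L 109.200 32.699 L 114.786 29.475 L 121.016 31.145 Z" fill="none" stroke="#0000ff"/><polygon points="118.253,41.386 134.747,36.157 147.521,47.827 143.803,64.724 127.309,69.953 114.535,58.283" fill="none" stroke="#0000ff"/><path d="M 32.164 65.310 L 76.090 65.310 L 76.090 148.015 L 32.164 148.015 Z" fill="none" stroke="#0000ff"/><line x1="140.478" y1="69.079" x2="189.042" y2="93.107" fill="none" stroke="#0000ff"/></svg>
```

G21
G90
G0 X53.232 Y152.737
M3 S932
G01 X85.948 Y152.737 F1189
G01 X85.948 Y69.341
G01 X53.232 Y69.341
G01 X53.232 Y152.737
M5
G0 X233.550 Y26.364
M3 S932
G01 X231.984 Y34.235 F1189
G01 X227.526 Y40.907
G01 X220.854 Y45.365
G01 X212.983 Y46.931
G01 X205.112 Y45.365
G01 X198.440 Y40.907
G01 X193.982 Y34.235
G01 X192.416 Y26.364
G01 X193.982 Y18.493
G01 X198.440 Y11.821
G01 X205.112 Y7.363
G01 X212.983 Y5.797
G01 X220.854 Y7.363
G01 X227.526 Y11.821
G01 X231.984 Y18.493
G01 X233.550 Y26.364
M5
G0 X187.015 Y91.574
M3 S932
G01 X184.579 Y88.095 F1189
G01 X168.049 Y92.923
G01 X142.065 Y103.551
G01 X111.272 Y117.472
G01 X80.312 Y132.177
G01 X53.827 Y145.160
G01 X36.461 Y153.913
G01 X32.856 Y155.927
M5
G0 X124.240 Y147.439
M3 S932
G01 X122.570 Y141.209 F1189
G01 X116.984 Y137.985
G01 X110.754 Y139.655
G01 X107.530 Y145.241
G01 X109.200 Y151.471
G01 X114.786 Y154.695
G01 X121.016 Y153.025
G01 X124.240 Y147.439
M5
G0 X118.253 Y142.784
M3 S932
G01 X134.747 Y148.013 F1189
G01 X147.521 Y136.343
G01 X143.803 Y119.446
G01 X127.309 Y114.217
G01 X114.535 Y125.887
G01 X118.253 Y142.784
M5
G0 X32.164 Y118.860
M3 S932
G01 X76.090 Y118.860 F1189
G01 X76.090 Y36.155
G01 X32.164 Y36.155
G01 X32.164 Y118.860
M5
G0 X140.478 Y115.091
M3 S932
G01 X189.042 Y91.063 F1189
M5
G0 X0.000 Y0.000

1 u = 1 mm; y_m = 184.170 − y.

[1] `<path>` rectangle, #0000ff→cut S932 F1189: (53.232,152.737) → (85.948,152.737) → (85.948,69.341) → (53.232,69.341) → (53.232,152.737) (closed)

[2] `<circle>` circle, #0000ff→cut S932 F1189: (233.550,26.364) → (231.984,34.235) → (227.526,40.907) → (220.854,45.365) → (212.983,46.931) → (205.112,45.365) → (198.440,40.907) → (193.982,34.235) → (192.416,26.364) → (193.982,18.493) → (198.440,11.821) → (205.112,7.363) → (212.983,5.797) → (220.854,7.363) → (227.526,11.821) → (231.984,18.493) → (233.550,26.364) (closed)

[3] `<path>` cubic bezier, #0000ff→cut S932 F1189: (187.015,91.574) → (184.579,88.095) → (168.049,92.923) → (142.065,103.551) → (111.272,117.472) → (80.312,132.177) → (53.827,145.160) → (36.461,153.913) → (32.856,155.927)

[4] `<path>` regular polygon, #0000ff→cut S932 F1189: (124.240,147.439) → (122.570,141.209) → (116.984,137.985) → (110.754,139.655) → (107.530,145.241) → (109.200,151.471) → (114.786,154.695) → (121.016,153.025) → (124.240,147.439) (closed)

[5] `<polygon>` regular polygon, #0000ff→cut S932 F1189: (118.253,142.784) → (134.747,148.013) → (147.521,136.343) → (143.803,119.446) → (127.309,114.217) → (114.535,125.887) → (118.253,142.784) (closed)

[6] `<path>` rectangle, #0000ff→cut S932 F1189: (32.164,118.860) → (76.090,118.860) → (76.090,36.155) → (32.164,36.155) → (32.164,118.860) (closed)

[7] `<line>` line segment, #0000ff→cut S932 F1189: (140.478,115.091) → (189.042,91.063)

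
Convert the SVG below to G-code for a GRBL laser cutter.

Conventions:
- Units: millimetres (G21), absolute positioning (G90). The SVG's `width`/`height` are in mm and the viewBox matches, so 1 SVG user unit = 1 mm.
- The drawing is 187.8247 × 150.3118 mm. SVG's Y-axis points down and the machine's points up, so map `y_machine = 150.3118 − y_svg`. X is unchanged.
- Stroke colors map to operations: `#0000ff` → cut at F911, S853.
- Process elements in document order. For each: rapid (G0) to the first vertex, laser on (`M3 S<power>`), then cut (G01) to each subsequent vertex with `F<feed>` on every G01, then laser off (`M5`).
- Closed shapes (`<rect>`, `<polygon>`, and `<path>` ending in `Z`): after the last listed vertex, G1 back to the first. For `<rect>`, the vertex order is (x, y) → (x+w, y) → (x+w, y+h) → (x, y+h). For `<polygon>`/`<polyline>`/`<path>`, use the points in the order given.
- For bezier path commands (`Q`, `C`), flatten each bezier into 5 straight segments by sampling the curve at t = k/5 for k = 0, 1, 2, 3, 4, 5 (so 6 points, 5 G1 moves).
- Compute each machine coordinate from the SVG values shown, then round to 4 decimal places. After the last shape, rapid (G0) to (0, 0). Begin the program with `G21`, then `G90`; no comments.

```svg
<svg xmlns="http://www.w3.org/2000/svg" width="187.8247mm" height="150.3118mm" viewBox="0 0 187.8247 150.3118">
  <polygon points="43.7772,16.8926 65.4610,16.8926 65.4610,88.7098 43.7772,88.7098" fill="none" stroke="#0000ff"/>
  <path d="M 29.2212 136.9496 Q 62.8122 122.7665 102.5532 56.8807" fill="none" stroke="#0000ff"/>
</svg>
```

Since the viewBox matches the mm dimensions, user units are millimetres directly. The only transform is the Y-flip y_m = 150.3118 − y_svg.

Shape 1 is a rectangle drawn with `<polygon>`. Its stroke #0000ff means cut at S853, F911. After flipping Y the toolpath is (43.7772,133.4192) → (65.4610,133.4192) → (65.4610,61.6020) → (43.7772,61.6020) → (43.7772,133.4192), returning to the start.

Shape 2 is a quadratic bezier drawn with `<path>`. Its stroke #0000ff means cut at S853, F911. After flipping Y the toolpath is (29.2212,13.3622) → (42.9036,21.1035) → (57.0780,32.9811) → (71.7444,48.9949) → (86.9028,69.1449) → (102.5532,93.4311).

G21
G90
G0 X43.7772 Y133.4192
M3 S853
G01 X65.4610 Y133.4192 F911
G01 X65.4610 Y61.6020 F911
G01 X43.7772 Y61.6020 F911
G01 X43.7772 Y133.4192 F911
M5
G0 X29.2212 Y13.3622
M3 S853
G01 X42.9036 Y21.1035 F911
G01 X57.0780 Y32.9811 F911
G01 X71.7444 Y48.9949 F911
G01 X86.9028 Y69.1449 F911
G01 X102.5532 Y93.4311 F911
M5
G0 X0.0000 Y0.0000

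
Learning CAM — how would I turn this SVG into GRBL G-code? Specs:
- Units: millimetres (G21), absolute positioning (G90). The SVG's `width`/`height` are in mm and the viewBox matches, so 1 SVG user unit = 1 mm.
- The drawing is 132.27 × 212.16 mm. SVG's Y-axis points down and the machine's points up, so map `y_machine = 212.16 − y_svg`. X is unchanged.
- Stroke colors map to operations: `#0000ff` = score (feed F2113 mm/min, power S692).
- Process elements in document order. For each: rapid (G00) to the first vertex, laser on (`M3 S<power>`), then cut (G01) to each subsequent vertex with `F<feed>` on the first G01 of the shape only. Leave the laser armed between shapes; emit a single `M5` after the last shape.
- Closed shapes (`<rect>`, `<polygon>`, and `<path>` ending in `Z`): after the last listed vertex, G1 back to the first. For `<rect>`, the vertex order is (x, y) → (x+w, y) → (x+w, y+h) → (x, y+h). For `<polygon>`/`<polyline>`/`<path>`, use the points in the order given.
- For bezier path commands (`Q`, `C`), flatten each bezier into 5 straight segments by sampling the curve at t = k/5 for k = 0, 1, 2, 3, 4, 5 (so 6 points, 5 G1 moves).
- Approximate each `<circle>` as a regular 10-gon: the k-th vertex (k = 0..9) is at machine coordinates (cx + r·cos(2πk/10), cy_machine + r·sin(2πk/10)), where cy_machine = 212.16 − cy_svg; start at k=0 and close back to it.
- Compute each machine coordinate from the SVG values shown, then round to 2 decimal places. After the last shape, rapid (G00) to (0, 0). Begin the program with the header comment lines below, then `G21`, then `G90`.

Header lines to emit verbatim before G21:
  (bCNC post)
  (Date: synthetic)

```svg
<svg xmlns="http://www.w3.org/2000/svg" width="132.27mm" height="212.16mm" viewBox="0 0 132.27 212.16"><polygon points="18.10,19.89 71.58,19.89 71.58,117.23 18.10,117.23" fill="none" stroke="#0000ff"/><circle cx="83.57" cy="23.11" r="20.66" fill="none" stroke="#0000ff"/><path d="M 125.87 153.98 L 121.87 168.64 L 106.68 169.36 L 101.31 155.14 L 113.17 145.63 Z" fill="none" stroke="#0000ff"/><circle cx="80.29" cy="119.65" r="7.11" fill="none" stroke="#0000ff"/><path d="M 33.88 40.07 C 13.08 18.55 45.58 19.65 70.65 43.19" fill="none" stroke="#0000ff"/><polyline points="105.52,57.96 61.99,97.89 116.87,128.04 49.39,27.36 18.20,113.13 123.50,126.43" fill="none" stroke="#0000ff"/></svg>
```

1 u = 1 mm; y_m = 212.16 − y.

[1] `<polygon>` rectangle, #0000ff→score S692 F2113: (18.10,192.27) → (71.58,192.27) → (71.58,94.93) → (18.10,94.93) → (18.10,192.27) (closed)

[2] `<circle>` circle, #0000ff→score S692 F2113: (104.23,189.05) → (100.28,201.19) → (89.95,208.70) → (77.19,208.70) → (66.86,201.19) → (62.91,189.05) → (66.86,176.91) → (77.19,169.40) → (89.95,169.40) → (100.28,176.91) → (104.23,189.05) (closed)

[3] `<path>` regular polygon, #0000ff→score S692 F2113: (125.87,58.18) → (121.87,43.52) → (106.68,42.80) → (101.31,57.02) → (113.17,66.53) → (125.87,58.18) (closed)

[4] `<circle>` circle, #0000ff→score S692 F2113: (87.40,92.51) → (86.04,96.69) → (82.49,99.27) → (78.09,99.27) → (74.54,96.69) → (73.18,92.51) → (74.54,88.33) → (78.09,85.75) → (82.49,85.75) → (86.04,88.33) → (87.40,92.51) (closed)

[5] `<path>` cubic bezier, #0000ff→score S692 F2113: (33.88,172.09) → (27.31,182.29) → (30.62,187.07) → (40.89,186.44) → (55.20,180.40) → (70.65,168.97)

[6] `<polyline>` open polyline, #0000ff→score S692 F2113: (105.52,154.20) → (61.99,114.27) → (116.87,84.12) → (49.39,184.80) → (18.20,99.03) → (123.50,85.73)

(bCNC post)
(Date: synthetic)
G21
G90
G00 X18.10 Y192.27
M3 S692
G01 X71.58 Y192.27 F2113
G01 X71.58 Y94.93
G01 X18.10 Y94.93
G01 X18.10 Y192.27
G00 X104.23 Y189.05
M3 S692
G01 X100.28 Y201.19 F2113
G01 X89.95 Y208.70
G01 X77.19 Y208.70
G01 X66.86 Y201.19
G01 X62.91 Y189.05
G01 X66.86 Y176.91
G01 X77.19 Y169.40
G01 X89.95 Y169.40
G01 X100.28 Y176.91
G01 X104.23 Y189.05
G00 X125.87 Y58.18
M3 S692
G01 X121.87 Y43.52 F2113
G01 X106.68 Y42.80
G01 X101.31 Y57.02
G01 X113.17 Y66.53
G01 X125.87 Y58.18
G00 X87.40 Y92.51
M3 S692
G01 X86.04 Y96.69 F2113
G01 X82.49 Y99.27
G01 X78.09 Y99.27
G01 X74.54 Y96.69
G01 X73.18 Y92.51
G01 X74.54 Y88.33
G01 X78.09 Y85.75
G01 X82.49 Y85.75
G01 X86.04 Y88.33
G01 X87.40 Y92.51
G00 X33.88 Y172.09
M3 S692
G01 X27.31 Y182.29 F2113
G01 X30.62 Y187.07
G01 X40.89 Y186.44
G01 X55.20 Y180.40
G01 X70.65 Y168.97
G00 X105.52 Y154.20
M3 S692
G01 X61.99 Y114.27 F2113
G01 X116.87 Y84.12
G01 X49.39 Y184.80
G01 X18.20 Y99.03
G01 X123.50 Y85.73
M5
G00 X0.00 Y0.00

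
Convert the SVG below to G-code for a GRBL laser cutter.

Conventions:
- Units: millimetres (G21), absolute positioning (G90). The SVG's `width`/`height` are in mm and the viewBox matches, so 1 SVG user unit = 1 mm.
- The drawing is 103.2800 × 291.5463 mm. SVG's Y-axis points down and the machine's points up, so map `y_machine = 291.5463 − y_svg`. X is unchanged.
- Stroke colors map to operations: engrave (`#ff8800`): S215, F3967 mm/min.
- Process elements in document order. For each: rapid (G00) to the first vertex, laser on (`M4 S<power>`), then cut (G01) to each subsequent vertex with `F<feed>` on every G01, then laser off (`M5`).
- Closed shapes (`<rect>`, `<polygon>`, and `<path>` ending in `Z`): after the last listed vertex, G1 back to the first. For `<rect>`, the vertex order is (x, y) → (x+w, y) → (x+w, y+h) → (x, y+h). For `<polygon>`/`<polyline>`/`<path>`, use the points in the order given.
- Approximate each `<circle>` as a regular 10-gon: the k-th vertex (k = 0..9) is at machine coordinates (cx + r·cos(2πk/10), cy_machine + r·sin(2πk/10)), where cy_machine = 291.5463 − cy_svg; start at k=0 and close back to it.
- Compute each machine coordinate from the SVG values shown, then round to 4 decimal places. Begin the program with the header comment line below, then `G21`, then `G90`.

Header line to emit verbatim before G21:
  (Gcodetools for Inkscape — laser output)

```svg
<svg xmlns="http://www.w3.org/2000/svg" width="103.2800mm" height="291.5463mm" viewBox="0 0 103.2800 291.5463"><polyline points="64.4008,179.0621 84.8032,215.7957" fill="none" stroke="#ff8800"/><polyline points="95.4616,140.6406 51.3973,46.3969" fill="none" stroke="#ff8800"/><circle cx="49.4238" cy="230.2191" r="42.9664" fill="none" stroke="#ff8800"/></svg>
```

(Gcodetools for Inkscape — laser output)
G21
G90
G00 X64.4008 Y112.4842
M4 S215
G01 X84.8032 Y75.7506 F3967
M5
G00 X95.4616 Y150.9057
M4 S215
G01 X51.3973 Y245.1494 F3967
M5
G00 X92.3902 Y61.3272
M4 S215
G01 X84.1843 Y86.5822 F3967
G01 X62.7011 Y102.1907 F3967
G01 X36.1465 Y102.1907 F3967
G01 X14.6633 Y86.5822 F3967
G01 X6.4574 Y61.3272 F3967
G01 X14.6633 Y36.0722 F3967
G01 X36.1465 Y20.4637 F3967
G01 X62.7011 Y20.4637 F3967
G01 X84.1843 Y36.0722 F3967
G01 X92.3902 Y61.3272 F3967
M5

viewBox `0 0 103.2800 291.5463` with mm width/height → 1 unit = 1 mm. Flip: y_m = 291.5463 − y_svg.

**Shape 1** — `<polyline>` line segment, stroke `#ff8800` → engrave (S215, F3967). Machine vertices: (64.4008,112.4842) → (84.8032,75.7506). Open path.

**Shape 2** — `<polyline>` line segment, stroke `#ff8800` → engrave (S215, F3967). Machine vertices: (95.4616,150.9057) → (51.3973,245.1494). Open path.

**Shape 3** — `<circle>` circle, stroke `#ff8800` → engrave (S215, F3967). Machine vertices: (92.3902,61.3272) → (84.1843,86.5822) → (62.7011,102.1907) → (36.1465,102.1907) → (14.6633,86.5822) → (6.4574,61.3272) → (14.6633,36.0722) → (36.1465,20.4637) → (62.7011,20.4637) → (84.1843,36.0722) → (92.3902,61.3272). Closed: final G1 returns to the first vertex.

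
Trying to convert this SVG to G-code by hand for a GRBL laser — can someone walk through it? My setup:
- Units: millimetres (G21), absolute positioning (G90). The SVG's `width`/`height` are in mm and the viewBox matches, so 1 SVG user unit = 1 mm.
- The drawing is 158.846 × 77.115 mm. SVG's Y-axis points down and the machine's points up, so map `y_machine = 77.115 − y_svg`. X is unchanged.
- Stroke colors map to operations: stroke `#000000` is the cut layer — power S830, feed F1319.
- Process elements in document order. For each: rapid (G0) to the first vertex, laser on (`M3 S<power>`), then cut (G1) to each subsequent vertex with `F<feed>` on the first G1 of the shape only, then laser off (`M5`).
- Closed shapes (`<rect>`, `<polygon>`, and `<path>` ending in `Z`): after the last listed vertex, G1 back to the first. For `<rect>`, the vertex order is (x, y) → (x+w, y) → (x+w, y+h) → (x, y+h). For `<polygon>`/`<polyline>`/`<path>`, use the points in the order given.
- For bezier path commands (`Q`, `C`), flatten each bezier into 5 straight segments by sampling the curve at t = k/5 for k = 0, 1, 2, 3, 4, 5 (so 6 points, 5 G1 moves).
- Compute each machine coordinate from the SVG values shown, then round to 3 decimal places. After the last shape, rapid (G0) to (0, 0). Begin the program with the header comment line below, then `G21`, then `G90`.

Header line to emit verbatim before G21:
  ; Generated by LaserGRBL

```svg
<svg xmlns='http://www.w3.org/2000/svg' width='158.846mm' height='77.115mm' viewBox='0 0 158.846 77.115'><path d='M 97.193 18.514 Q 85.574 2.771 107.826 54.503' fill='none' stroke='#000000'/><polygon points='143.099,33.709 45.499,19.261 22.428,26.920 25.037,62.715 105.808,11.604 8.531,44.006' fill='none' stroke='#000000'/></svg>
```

; Generated by LaserGRBL
G21
G90
G0 X97.193 Y58.601
M3 S830
G1 X93.900 Y62.199 F1319
G1 X93.317 Y60.399
G1 X95.444 Y53.202
G1 X100.280 Y40.606
G1 X107.826 Y22.612
M5
G0 X143.099 Y43.406
M3 S830
G1 X45.499 Y57.854 F1319
G1 X22.428 Y50.195
G1 X25.037 Y14.400
G1 X105.808 Y65.511
G1 X8.531 Y33.109
G1 X143.099 Y43.406
M5
G0 X0.000 Y0.000

1 u = 1 mm; y_m = 77.115 − y.

[1] `<path>` quadratic bezier, #000000→cut S830 F1319: (97.193,58.601) → (93.900,62.199) → (93.317,60.399) → (95.444,53.202) → (100.280,40.606) → (107.826,22.612)

[2] `<polygon>` closed polygon, #000000→cut S830 F1319: (143.099,43.406) → (45.499,57.854) → (22.428,50.195) → (25.037,14.400) → (105.808,65.511) → (8.531,33.109) → (143.099,43.406) (closed)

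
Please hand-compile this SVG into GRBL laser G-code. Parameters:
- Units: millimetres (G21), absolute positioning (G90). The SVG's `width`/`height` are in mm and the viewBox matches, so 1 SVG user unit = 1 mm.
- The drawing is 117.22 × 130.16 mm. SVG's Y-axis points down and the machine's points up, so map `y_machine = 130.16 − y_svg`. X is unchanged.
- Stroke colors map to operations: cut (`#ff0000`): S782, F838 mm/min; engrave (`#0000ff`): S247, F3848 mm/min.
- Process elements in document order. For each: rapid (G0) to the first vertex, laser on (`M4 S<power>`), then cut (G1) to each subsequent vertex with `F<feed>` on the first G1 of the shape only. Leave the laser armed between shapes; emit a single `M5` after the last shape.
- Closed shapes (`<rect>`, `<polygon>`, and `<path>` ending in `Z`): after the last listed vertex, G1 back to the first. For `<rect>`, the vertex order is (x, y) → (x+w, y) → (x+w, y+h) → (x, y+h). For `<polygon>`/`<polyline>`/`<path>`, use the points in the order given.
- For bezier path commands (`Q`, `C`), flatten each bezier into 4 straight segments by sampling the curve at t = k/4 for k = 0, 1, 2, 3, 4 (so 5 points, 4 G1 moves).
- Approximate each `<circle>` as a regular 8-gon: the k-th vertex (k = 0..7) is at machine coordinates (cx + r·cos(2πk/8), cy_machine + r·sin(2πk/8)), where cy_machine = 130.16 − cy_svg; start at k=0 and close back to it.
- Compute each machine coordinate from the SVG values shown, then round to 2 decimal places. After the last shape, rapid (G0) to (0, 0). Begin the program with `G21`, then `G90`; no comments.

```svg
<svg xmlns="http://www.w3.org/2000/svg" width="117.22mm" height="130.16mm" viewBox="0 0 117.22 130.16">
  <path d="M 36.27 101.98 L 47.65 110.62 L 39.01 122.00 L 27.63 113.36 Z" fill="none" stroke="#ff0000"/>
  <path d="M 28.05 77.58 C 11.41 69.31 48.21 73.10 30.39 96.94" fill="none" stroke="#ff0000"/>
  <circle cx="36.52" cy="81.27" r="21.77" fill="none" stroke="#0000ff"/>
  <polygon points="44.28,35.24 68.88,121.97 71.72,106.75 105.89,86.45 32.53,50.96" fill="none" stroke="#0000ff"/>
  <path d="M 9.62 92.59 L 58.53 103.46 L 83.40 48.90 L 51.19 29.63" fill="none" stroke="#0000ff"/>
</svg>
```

G21
G90
G0 X36.27 Y28.18
M4 S782
G1 X47.65 Y19.54 F838
G1 X39.01 Y8.16
G1 X27.63 Y16.80
G1 X36.27 Y28.18
G0 X28.05 Y52.58
M4 S782
G1 X23.90 Y56.40 F838
G1 X29.66 Y54.94
G1 X35.20 Y47.47
G1 X30.39 Y33.22
G0 X58.29 Y48.89
M4 S247
G1 X51.91 Y64.28 F3848
G1 X36.52 Y70.66
G1 X21.13 Y64.28
G1 X14.75 Y48.89
G1 X21.13 Y33.50
G1 X36.52 Y27.12
G1 X51.91 Y33.50
G1 X58.29 Y48.89
G0 X44.28 Y94.92
M4 S247
G1 X68.88 Y8.19 F3848
G1 X71.72 Y23.41
G1 X105.89 Y43.71
G1 X32.53 Y79.20
G1 X44.28 Y94.92
G0 X9.62 Y37.57
M4 S247
G1 X58.53 Y26.70 F3848
G1 X83.40 Y81.26
G1 X51.19 Y100.53
M5
G0 X0.00 Y0.00

viewBox `0 0 117.22 130.16` with mm width/height → 1 unit = 1 mm. Flip: y_m = 130.16 − y_svg.

**Shape 1** — `<path>` regular polygon, stroke `#ff0000` → cut (S782, F838). Machine vertices: (36.27,28.18) → (47.65,19.54) → (39.01,8.16) → (27.63,16.80) → (36.27,28.18). Closed: final G1 returns to the first vertex.

**Shape 2** — `<path>` cubic bezier, stroke `#ff0000` → cut (S782, F838). Control points (SVG): P0=(28.05,77.58), P1=(11.41,69.31), P2=(48.21,73.10), P3=(30.39,96.94); sampled at t=k/4. Machine vertices: (28.05,52.58) → (23.90,56.40) → (29.66,54.94) → (35.20,47.47) → (30.39,33.22). Open path.

**Shape 3** — `<circle>` circle, stroke `#0000ff` → engrave (S247, F3848). Machine vertices: (58.29,48.89) → (51.91,64.28) → (36.52,70.66) → (21.13,64.28) → (14.75,48.89) → (21.13,33.50) → (36.52,27.12) → (51.91,33.50) → (58.29,48.89). Closed: final G1 returns to the first vertex.

**Shape 4** — `<polygon>` closed polygon, stroke `#0000ff` → engrave (S247, F3848). Machine vertices: (44.28,94.92) → (68.88,8.19) → (71.72,23.41) → (105.89,43.71) → (32.53,79.20) → (44.28,94.92). Closed: final G1 returns to the first vertex.

**Shape 5** — `<path>` open polyline, stroke `#0000ff` → engrave (S247, F3848). Machine vertices: (9.62,37.57) → (58.53,26.70) → (83.40,81.26) → (51.19,100.53). Open path.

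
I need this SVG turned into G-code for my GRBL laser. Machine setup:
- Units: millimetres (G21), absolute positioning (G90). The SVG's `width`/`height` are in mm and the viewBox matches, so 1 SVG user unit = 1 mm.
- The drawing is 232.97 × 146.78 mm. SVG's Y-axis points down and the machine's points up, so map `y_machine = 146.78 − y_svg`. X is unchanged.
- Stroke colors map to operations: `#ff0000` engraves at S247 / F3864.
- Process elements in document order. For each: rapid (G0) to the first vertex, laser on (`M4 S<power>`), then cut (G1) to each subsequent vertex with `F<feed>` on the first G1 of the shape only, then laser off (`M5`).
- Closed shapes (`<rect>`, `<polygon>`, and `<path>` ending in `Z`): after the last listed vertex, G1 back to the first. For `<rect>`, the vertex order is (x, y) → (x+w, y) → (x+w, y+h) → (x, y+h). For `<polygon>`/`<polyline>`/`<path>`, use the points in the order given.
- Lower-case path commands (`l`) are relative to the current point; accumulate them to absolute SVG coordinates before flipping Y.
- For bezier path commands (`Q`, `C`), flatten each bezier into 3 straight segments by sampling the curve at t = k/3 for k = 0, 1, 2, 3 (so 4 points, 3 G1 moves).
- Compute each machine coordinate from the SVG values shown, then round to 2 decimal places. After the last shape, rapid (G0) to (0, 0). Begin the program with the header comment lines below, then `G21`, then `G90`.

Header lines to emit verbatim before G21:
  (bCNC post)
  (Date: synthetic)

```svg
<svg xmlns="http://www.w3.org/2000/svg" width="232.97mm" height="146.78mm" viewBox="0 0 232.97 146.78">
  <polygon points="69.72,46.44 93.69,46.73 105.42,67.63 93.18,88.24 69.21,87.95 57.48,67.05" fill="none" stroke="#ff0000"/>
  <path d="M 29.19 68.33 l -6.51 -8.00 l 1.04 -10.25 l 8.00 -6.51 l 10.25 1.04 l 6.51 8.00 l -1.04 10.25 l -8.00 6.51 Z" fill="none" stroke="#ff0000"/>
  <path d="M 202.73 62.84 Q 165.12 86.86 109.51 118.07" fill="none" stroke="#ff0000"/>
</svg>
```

Since the viewBox matches the mm dimensions, user units are millimetres directly. The only transform is the Y-flip y_m = 146.78 − y_svg.

Shape 1 is a regular polygon drawn with `<polygon>`. Its stroke #ff0000 means engrave at S247, F3864. After flipping Y the toolpath is (69.72,100.34) → (93.69,100.05) → (105.42,79.15) → (93.18,58.54) → (69.21,58.83) → (57.48,79.73) → (69.72,100.34), returning to the start.

Shape 2 is a regular polygon drawn with `<path>`. Its stroke #ff0000 means engrave at S247, F3864. After flipping Y the toolpath is (29.19,78.45) → (22.68,86.45) → (23.72,96.70) → (31.72,103.21) → (41.97,102.17) → (48.48,94.17) → (47.44,83.92) → (39.44,77.41) → (29.19,78.45), returning to the start.

Shape 3 is a quadratic bezier drawn with `<path>`. Its stroke #ff0000 means engrave at S247, F3864. After flipping Y the toolpath is (202.73,83.94) → (175.66,67.13) → (144.58,48.72) → (109.51,28.71).

(bCNC post)
(Date: synthetic)
G21
G90
G0 X69.72 Y100.34
M4 S247
G1 X93.69 Y100.05 F3864
G1 X105.42 Y79.15
G1 X93.18 Y58.54
G1 X69.21 Y58.83
G1 X57.48 Y79.73
G1 X69.72 Y100.34
M5
G0 X29.19 Y78.45
M4 S247
G1 X22.68 Y86.45 F3864
G1 X23.72 Y96.70
G1 X31.72 Y103.21
G1 X41.97 Y102.17
G1 X48.48 Y94.17
G1 X47.44 Y83.92
G1 X39.44 Y77.41
G1 X29.19 Y78.45
M5
G0 X202.73 Y83.94
M4 S247
G1 X175.66 Y67.13 F3864
G1 X144.58 Y48.72
G1 X109.51 Y28.71
M5
G0 X0.00 Y0.00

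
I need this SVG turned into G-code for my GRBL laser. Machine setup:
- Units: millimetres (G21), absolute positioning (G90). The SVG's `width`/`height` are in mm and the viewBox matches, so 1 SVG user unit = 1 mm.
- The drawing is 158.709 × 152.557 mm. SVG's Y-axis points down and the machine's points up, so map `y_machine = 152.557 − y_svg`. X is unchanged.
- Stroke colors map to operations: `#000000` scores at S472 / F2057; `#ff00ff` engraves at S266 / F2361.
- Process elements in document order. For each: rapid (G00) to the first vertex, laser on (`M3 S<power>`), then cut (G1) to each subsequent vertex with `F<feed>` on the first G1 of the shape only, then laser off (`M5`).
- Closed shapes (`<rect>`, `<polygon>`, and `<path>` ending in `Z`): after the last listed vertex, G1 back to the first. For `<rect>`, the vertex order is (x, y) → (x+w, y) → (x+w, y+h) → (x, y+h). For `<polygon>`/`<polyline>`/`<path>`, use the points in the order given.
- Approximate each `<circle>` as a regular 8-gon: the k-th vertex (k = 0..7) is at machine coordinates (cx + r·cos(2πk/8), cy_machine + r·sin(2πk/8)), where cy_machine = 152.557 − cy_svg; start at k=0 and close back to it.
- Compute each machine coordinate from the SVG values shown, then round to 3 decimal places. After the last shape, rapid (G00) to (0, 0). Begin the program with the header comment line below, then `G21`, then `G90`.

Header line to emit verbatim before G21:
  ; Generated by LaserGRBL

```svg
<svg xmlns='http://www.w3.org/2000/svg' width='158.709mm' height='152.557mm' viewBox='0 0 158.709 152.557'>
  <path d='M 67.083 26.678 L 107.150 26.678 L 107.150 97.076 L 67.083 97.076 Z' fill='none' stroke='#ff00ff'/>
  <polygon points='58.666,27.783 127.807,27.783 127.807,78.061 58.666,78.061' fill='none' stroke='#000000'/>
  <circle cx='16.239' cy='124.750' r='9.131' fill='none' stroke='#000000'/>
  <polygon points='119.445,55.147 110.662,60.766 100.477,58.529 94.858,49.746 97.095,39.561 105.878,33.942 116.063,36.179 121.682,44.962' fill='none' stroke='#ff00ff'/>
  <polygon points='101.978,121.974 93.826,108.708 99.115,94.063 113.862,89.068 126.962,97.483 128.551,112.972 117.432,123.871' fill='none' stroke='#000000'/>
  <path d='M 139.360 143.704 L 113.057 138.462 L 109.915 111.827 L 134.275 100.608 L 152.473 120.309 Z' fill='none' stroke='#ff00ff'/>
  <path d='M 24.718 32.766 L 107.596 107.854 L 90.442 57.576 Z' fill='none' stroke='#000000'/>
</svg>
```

; Generated by LaserGRBL
G21
G90
G00 X67.083 Y125.879
M3 S266
G1 X107.150 Y125.879 F2361
G1 X107.150 Y55.481
G1 X67.083 Y55.481
G1 X67.083 Y125.879
M5
G00 X58.666 Y124.774
M3 S472
G1 X127.807 Y124.774 F2057
G1 X127.807 Y74.496
G1 X58.666 Y74.496
G1 X58.666 Y124.774
M5
G00 X25.370 Y27.807
M3 S472
G1 X22.696 Y34.264 F2057
G1 X16.239 Y36.938
G1 X9.782 Y34.264
G1 X7.108 Y27.807
G1 X9.782 Y21.350
G1 X16.239 Y18.676
G1 X22.696 Y21.350
G1 X25.370 Y27.807
M5
G00 X119.445 Y97.410
M3 S266
G1 X110.662 Y91.791 F2361
G1 X100.477 Y94.028
G1 X94.858 Y102.811
G1 X97.095 Y112.996
G1 X105.878 Y118.615
G1 X116.063 Y116.378
G1 X121.682 Y107.595
G1 X119.445 Y97.410
M5
G00 X101.978 Y30.583
M3 S472
G1 X93.826 Y43.849 F2057
G1 X99.115 Y58.494
G1 X113.862 Y63.489
G1 X126.962 Y55.074
G1 X128.551 Y39.585
G1 X117.432 Y28.686
G1 X101.978 Y30.583
M5
G00 X139.360 Y8.853
M3 S266
G1 X113.057 Y14.095 F2361
G1 X109.915 Y40.730
G1 X134.275 Y51.949
G1 X152.473 Y32.248
G1 X139.360 Y8.853
M5
G00 X24.718 Y119.791
M3 S472
G1 X107.596 Y44.703 F2057
G1 X90.442 Y94.981
G1 X24.718 Y119.791
M5
G00 X0.000 Y0.000

1 u = 1 mm; y_m = 152.557 − y.

[1] `<path>` rectangle, #ff00ff→engrave S266 F2361: (67.083,125.879) → (107.150,125.879) → (107.150,55.481) → (67.083,55.481) → (67.083,125.879) (closed)

[2] `<polygon>` rectangle, #000000→score S472 F2057: (58.666,124.774) → (127.807,124.774) → (127.807,74.496) → (58.666,74.496) → (58.666,124.774) (closed)

[3] `<circle>` circle, #000000→score S472 F2057: (25.370,27.807) → (22.696,34.264) → (16.239,36.938) → (9.782,34.264) → (7.108,27.807) → (9.782,21.350) → (16.239,18.676) → (22.696,21.350) → (25.370,27.807) (closed)

[4] `<polygon>` regular polygon, #ff00ff→engrave S266 F2361: (119.445,97.410) → (110.662,91.791) → (100.477,94.028) → (94.858,102.811) → (97.095,112.996) → (105.878,118.615) → (116.063,116.378) → (121.682,107.595) → (119.445,97.410) (closed)

[5] `<polygon>` regular polygon, #000000→score S472 F2057: (101.978,30.583) → (93.826,43.849) → (99.115,58.494) → (113.862,63.489) → (126.962,55.074) → (128.551,39.585) → (117.432,28.686) → (101.978,30.583) (closed)

[6] `<path>` regular polygon, #ff00ff→engrave S266 F2361: (139.360,8.853) → (113.057,14.095) → (109.915,40.730) → (134.275,51.949) → (152.473,32.248) → (139.360,8.853) (closed)

[7] `<path>` closed polygon, #000000→score S472 F2057: (24.718,119.791) → (107.596,44.703) → (90.442,94.981) → (24.718,119.791) (closed)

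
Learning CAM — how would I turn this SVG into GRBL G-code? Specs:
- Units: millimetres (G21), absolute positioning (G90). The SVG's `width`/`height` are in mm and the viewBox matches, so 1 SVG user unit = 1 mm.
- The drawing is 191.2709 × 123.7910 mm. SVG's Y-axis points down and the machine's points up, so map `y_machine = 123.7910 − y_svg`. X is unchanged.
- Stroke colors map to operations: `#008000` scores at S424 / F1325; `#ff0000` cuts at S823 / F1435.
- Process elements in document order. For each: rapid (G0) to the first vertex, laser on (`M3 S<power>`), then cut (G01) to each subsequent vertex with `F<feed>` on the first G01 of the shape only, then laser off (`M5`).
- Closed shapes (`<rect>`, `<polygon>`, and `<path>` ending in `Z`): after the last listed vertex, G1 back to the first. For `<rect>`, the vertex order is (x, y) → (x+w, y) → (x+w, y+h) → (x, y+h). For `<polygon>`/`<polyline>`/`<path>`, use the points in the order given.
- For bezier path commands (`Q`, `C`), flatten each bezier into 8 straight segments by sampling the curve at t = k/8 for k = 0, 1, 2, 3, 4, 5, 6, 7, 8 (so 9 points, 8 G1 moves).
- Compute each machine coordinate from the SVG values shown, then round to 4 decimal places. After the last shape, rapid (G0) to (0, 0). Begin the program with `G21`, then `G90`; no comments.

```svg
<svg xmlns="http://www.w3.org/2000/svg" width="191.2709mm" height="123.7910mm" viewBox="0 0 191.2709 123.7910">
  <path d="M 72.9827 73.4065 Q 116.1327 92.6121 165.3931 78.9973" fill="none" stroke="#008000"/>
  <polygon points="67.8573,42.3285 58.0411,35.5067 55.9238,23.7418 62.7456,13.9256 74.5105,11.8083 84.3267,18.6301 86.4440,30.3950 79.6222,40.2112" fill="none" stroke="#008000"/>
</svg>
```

G21
G90
G0 X72.9827 Y50.3845
M3 S424
G01 X83.8657 Y46.0959 F1325
G01 X94.9396 Y42.8330
G01 X106.2045 Y40.5957
G01 X117.6603 Y39.3840
G01 X129.3071 Y39.1980
G01 X141.1448 Y40.0376
G01 X153.1735 Y41.9028
G01 X165.3931 Y44.7937
M5
G0 X67.8573 Y81.4625
M3 S424
G01 X58.0411 Y88.2843 F1325
G01 X55.9238 Y100.0492
G01 X62.7456 Y109.8654
G01 X74.5105 Y111.9827
G01 X84.3267 Y105.1609
G01 X86.4440 Y93.3960
G01 X79.6222 Y83.5798
G01 X67.8573 Y81.4625
M5
G0 X0.0000 Y0.0000

Since the viewBox matches the mm dimensions, user units are millimetres directly. The only transform is the Y-flip y_m = 123.7910 − y_svg.

Shape 1 is a quadratic bezier drawn with `<path>`. Its stroke #008000 means score at S424, F1325. After flipping Y the toolpath is (72.9827,50.3845) → (83.8657,46.0959) → (94.9396,42.8330) → (106.2045,40.5957) → (117.6603,39.3840) → (129.3071,39.1980) → (141.1448,40.0376) → (153.1735,41.9028) → (165.3931,44.7937).

Shape 2 is a regular polygon drawn with `<polygon>`. Its stroke #008000 means score at S424, F1325. After flipping Y the toolpath is (67.8573,81.4625) → (58.0411,88.2843) → (55.9238,100.0492) → (62.7456,109.8654) → (74.5105,111.9827) → (84.3267,105.1609) → (86.4440,93.3960) → (79.6222,83.5798) → (67.8573,81.4625), returning to the start.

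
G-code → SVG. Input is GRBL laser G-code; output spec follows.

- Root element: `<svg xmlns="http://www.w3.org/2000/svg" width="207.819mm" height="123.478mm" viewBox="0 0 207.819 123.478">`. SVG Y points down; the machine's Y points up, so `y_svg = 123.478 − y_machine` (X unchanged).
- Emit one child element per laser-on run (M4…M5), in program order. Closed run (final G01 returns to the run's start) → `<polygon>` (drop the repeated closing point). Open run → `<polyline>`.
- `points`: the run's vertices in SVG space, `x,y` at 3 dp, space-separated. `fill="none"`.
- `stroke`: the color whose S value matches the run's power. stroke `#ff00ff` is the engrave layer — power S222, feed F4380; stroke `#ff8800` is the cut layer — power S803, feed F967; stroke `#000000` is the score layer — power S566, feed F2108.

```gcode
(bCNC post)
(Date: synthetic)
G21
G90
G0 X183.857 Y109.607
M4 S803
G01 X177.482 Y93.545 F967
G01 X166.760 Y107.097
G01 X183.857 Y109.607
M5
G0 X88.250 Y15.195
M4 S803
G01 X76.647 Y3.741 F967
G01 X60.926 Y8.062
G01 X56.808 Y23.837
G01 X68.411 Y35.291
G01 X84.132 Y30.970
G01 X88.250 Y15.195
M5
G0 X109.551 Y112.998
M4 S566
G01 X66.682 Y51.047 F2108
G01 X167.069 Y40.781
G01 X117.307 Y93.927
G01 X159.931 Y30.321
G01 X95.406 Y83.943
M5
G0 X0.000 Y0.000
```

<svg xmlns="http://www.w3.org/2000/svg" width="207.819mm" height="123.478mm" viewBox="0 0 207.819 123.478">
  <polygon points="183.857,13.871 177.482,29.933 166.760,16.381" fill="none" stroke="#ff8800"/>
  <polygon points="88.250,108.283 76.647,119.737 60.926,115.416 56.808,99.641 68.411,88.187 84.132,92.508" fill="none" stroke="#ff8800"/>
  <polyline points="109.551,10.480 66.682,72.431 167.069,82.697 117.307,29.551 159.931,93.157 95.406,39.535" fill="none" stroke="#000000"/>
</svg>

Machine Y-up, SVG Y-down with viewBox height 123.478, so y_svg = 123.478 − y_machine; X carries over.

Run 1: S803 ⇒ cut layer `#ff8800`. The run returns to its start, so emit a `<polygon>` with points (Y-flipped): 183.857,13.871 177.482,29.933 166.760,16.381.

Run 2: power S803 maps to stroke `#ff8800` (cut). The run returns to its start, so emit a `<polygon>` with points (Y-flipped): 88.250,108.283 76.647,119.737 60.926,115.416 56.808,99.641 68.411,88.187 84.132,92.508.

Run 3: power S566 maps to stroke `#000000` (score). The run is open, so emit a `<polyline>` with points (Y-flipped): 109.551,10.480 66.682,72.431 167.069,82.697 117.307,29.551 159.931,93.157 95.406,39.535.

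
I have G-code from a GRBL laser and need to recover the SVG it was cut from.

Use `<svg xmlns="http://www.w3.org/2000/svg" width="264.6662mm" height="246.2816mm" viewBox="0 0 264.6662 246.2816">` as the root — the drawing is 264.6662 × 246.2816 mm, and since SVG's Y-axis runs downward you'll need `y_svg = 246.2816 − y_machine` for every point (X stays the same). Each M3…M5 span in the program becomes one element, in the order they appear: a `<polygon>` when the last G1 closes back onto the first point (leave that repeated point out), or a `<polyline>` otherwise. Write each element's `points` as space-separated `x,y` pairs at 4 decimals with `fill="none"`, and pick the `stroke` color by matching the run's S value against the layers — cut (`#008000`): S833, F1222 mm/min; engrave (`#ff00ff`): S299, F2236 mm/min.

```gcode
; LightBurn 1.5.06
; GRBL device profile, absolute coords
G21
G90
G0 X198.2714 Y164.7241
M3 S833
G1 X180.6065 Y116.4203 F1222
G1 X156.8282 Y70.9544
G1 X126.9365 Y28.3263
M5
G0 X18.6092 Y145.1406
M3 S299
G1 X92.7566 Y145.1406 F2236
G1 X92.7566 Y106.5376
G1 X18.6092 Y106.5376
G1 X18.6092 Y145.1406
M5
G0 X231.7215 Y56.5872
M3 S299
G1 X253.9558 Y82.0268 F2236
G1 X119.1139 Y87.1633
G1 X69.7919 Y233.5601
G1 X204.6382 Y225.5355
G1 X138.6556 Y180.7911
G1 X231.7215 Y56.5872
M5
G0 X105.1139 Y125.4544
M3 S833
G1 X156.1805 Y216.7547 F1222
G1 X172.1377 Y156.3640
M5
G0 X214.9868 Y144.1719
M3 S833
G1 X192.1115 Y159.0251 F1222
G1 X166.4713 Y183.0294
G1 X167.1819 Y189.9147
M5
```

<svg xmlns="http://www.w3.org/2000/svg" width="264.6662mm" height="246.2816mm" viewBox="0 0 264.6662 246.2816">
  <polyline points="198.2714,81.5575 180.6065,129.8613 156.8282,175.3272 126.9365,217.9553" fill="none" stroke="#008000"/>
  <polygon points="18.6092,101.1410 92.7566,101.1410 92.7566,139.7440 18.6092,139.7440" fill="none" stroke="#ff00ff"/>
  <polygon points="231.7215,189.6944 253.9558,164.2548 119.1139,159.1183 69.7919,12.7215 204.6382,20.7461 138.6556,65.4905" fill="none" stroke="#ff00ff"/>
  <polyline points="105.1139,120.8272 156.1805,29.5269 172.1377,89.9176" fill="none" stroke="#008000"/>
  <polyline points="214.9868,102.1097 192.1115,87.2565 166.4713,63.2522 167.1819,56.3669" fill="none" stroke="#008000"/>
</svg>

Machine Y-up, SVG Y-down with viewBox height 246.2816, so y_svg = 246.2816 − y_machine; X carries over.

Run 1: the run's S833 means `#008000` (cut). The run is open, so emit a `<polyline>` with points (Y-flipped): 198.2714,81.5575 180.6065,129.8613 156.8282,175.3272 126.9365,217.9553.

Run 2: S299 ⇒ engrave layer `#ff00ff`. The run returns to its start, so emit a `<polygon>` with points (Y-flipped): 18.6092,101.1410 92.7566,101.1410 92.7566,139.7440 18.6092,139.7440.

Run 3: S299 ⇒ engrave layer `#ff00ff`. The run returns to its start, so emit a `<polygon>` with points (Y-flipped): 231.7215,189.6944 253.9558,164.2548 119.1139,159.1183 69.7919,12.7215 204.6382,20.7461 138.6556,65.4905.

Run 4: S833 ⇒ cut layer `#008000`. The run is open, so emit a `<polyline>` with points (Y-flipped): 105.1139,120.8272 156.1805,29.5269 172.1377,89.9176.

Run 5: the run's S833 means `#008000` (cut). The run is open, so emit a `<polyline>` with points (Y-flipped): 214.9868,102.1097 192.1115,87.2565 166.4713,63.2522 167.1819,56.3669.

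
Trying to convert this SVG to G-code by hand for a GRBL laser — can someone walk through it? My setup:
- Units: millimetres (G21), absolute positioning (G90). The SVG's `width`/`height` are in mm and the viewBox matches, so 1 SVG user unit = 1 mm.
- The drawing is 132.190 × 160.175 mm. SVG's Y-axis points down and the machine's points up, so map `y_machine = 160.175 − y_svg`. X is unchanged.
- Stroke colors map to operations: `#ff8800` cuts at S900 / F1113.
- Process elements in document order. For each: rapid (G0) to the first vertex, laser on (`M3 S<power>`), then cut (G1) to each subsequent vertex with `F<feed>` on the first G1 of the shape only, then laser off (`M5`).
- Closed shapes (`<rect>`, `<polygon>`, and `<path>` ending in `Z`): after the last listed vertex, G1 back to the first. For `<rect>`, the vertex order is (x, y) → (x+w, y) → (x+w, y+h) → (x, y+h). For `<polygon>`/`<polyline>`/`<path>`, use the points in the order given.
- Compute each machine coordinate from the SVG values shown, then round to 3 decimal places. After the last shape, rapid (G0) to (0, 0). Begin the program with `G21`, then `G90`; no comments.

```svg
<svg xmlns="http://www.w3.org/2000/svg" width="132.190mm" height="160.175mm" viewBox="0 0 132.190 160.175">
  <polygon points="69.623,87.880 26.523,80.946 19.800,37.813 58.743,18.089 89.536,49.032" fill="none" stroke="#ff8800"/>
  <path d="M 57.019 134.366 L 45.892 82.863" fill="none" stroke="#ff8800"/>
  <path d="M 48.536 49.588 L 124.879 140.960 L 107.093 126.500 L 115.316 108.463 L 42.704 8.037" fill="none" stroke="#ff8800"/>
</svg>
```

G21
G90
G0 X69.623 Y72.295
M3 S900
G1 X26.523 Y79.229 F1113
G1 X19.800 Y122.362
G1 X58.743 Y142.086
G1 X89.536 Y111.143
G1 X69.623 Y72.295
M5
G0 X57.019 Y25.809
M3 S900
G1 X45.892 Y77.312 F1113
M5
G0 X48.536 Y110.587
M3 S900
G1 X124.879 Y19.215 F1113
G1 X107.093 Y33.675
G1 X115.316 Y51.712
G1 X42.704 Y152.138
M5
G0 X0.000 Y0.000

Since the viewBox matches the mm dimensions, user units are millimetres directly. The only transform is the Y-flip y_m = 160.175 − y_svg.

Shape 1 is a regular polygon drawn with `<polygon>`. Its stroke #ff8800 means cut at S900, F1113. After flipping Y the toolpath is (69.623,72.295) → (26.523,79.229) → (19.800,122.362) → (58.743,142.086) → (89.536,111.143) → (69.623,72.295), returning to the start.

Shape 2 is a line segment drawn with `<path>`. Its stroke #ff8800 means cut at S900, F1113. After flipping Y the toolpath is (57.019,25.809) → (45.892,77.312).

Shape 3 is a open polyline drawn with `<path>`. Its stroke #ff8800 means cut at S900, F1113. After flipping Y the toolpath is (48.536,110.587) → (124.879,19.215) → (107.093,33.675) → (115.316,51.712) → (42.704,152.138).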